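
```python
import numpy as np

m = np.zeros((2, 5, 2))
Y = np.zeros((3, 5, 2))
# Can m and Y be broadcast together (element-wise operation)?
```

No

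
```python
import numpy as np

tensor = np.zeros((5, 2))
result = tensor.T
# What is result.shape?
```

(2, 5)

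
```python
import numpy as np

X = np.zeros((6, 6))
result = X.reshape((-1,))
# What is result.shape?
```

(36,)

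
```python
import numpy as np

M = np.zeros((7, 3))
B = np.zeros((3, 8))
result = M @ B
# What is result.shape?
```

(7, 8)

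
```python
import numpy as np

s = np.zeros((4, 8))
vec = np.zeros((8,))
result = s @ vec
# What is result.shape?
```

(4,)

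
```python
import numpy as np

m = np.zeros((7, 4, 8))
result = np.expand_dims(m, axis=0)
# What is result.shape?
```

(1, 7, 4, 8)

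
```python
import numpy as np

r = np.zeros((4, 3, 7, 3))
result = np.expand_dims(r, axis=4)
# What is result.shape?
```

(4, 3, 7, 3, 1)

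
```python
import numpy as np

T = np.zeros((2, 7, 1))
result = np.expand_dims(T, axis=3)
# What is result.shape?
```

(2, 7, 1, 1)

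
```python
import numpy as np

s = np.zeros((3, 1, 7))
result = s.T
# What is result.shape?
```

(7, 1, 3)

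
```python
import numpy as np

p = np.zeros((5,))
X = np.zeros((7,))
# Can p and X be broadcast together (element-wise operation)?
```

No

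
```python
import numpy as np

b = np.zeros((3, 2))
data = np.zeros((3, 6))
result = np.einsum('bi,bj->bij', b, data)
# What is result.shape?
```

(3, 2, 6)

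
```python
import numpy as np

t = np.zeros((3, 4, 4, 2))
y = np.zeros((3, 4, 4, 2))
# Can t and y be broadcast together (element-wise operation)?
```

Yes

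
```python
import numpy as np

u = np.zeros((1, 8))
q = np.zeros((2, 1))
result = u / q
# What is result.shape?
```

(2, 8)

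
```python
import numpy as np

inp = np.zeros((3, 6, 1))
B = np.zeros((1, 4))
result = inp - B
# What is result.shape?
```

(3, 6, 4)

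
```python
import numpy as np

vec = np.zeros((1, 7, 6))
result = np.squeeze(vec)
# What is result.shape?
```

(7, 6)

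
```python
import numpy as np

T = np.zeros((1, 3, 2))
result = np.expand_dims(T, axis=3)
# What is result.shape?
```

(1, 3, 2, 1)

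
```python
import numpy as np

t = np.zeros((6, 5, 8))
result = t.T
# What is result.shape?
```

(8, 5, 6)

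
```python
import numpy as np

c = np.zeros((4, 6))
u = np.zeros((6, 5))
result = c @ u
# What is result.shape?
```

(4, 5)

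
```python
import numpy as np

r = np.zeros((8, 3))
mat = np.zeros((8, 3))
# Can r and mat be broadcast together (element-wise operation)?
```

Yes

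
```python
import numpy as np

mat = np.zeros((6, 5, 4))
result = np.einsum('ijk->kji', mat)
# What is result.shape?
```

(4, 5, 6)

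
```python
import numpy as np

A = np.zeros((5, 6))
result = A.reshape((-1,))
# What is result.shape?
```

(30,)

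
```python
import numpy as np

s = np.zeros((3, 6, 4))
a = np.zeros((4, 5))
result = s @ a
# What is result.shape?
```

(3, 6, 5)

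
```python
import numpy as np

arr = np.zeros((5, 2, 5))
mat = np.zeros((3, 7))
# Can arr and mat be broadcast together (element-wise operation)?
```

No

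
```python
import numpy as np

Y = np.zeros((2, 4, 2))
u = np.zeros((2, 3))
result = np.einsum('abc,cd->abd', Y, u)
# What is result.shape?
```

(2, 4, 3)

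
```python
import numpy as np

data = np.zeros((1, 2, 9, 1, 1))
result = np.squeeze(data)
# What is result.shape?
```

(2, 9)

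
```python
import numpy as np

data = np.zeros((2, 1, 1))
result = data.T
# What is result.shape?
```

(1, 1, 2)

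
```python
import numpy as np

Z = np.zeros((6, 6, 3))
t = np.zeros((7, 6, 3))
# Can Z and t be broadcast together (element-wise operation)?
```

No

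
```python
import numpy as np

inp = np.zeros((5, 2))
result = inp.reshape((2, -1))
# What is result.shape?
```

(2, 5)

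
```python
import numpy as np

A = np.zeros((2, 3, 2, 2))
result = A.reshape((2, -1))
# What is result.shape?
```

(2, 12)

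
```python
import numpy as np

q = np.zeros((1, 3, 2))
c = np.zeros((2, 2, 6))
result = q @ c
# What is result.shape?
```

(2, 3, 6)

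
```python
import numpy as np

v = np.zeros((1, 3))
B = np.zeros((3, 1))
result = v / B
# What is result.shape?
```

(3, 3)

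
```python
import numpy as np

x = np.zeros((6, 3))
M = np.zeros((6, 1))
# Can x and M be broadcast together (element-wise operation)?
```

Yes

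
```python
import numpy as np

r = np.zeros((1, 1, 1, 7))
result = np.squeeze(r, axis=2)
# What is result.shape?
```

(1, 1, 7)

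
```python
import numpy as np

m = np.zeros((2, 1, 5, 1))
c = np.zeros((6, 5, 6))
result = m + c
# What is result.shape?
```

(2, 6, 5, 6)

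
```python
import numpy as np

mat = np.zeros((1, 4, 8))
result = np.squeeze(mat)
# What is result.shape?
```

(4, 8)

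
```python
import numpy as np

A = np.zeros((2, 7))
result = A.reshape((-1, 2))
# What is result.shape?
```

(7, 2)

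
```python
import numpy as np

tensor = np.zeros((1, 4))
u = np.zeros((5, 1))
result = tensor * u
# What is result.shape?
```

(5, 4)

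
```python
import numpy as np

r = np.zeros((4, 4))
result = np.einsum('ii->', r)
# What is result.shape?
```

()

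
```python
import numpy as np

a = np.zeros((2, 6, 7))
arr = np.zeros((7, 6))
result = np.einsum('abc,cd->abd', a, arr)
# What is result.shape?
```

(2, 6, 6)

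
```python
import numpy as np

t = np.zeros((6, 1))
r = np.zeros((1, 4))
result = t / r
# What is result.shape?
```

(6, 4)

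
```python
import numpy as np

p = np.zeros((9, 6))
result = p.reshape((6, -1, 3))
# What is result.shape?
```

(6, 3, 3)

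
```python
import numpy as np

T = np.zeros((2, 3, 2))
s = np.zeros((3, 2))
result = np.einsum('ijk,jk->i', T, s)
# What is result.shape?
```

(2,)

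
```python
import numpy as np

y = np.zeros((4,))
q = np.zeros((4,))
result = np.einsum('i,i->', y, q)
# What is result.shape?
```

()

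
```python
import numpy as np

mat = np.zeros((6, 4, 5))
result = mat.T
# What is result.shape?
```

(5, 4, 6)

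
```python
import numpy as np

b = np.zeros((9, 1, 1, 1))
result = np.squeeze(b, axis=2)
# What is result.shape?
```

(9, 1, 1)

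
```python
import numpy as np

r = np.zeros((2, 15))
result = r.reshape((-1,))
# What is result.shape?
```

(30,)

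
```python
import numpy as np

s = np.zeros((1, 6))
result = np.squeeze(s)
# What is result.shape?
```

(6,)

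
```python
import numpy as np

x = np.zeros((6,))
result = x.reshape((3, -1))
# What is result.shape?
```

(3, 2)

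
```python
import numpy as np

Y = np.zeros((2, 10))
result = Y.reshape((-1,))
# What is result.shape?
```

(20,)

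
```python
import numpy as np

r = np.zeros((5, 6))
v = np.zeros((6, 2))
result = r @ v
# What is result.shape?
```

(5, 2)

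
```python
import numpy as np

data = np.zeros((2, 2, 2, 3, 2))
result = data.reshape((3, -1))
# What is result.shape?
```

(3, 16)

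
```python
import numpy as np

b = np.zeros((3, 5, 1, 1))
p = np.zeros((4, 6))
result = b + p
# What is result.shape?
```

(3, 5, 4, 6)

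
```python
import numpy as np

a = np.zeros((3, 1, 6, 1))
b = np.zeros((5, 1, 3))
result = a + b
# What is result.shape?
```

(3, 5, 6, 3)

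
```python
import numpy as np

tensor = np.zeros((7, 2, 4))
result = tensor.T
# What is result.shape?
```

(4, 2, 7)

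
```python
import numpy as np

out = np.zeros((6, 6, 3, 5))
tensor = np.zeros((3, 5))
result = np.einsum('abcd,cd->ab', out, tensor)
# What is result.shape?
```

(6, 6)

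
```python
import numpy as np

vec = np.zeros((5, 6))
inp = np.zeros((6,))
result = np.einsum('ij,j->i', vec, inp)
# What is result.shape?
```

(5,)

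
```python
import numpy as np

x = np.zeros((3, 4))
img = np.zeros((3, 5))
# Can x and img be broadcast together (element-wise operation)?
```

No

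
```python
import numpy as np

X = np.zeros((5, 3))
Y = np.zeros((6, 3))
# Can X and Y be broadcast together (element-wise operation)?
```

No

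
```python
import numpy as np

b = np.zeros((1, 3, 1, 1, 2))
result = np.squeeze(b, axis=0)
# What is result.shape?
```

(3, 1, 1, 2)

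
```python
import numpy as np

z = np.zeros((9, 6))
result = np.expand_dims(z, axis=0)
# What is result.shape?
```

(1, 9, 6)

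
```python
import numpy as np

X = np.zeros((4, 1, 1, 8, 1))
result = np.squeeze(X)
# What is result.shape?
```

(4, 8)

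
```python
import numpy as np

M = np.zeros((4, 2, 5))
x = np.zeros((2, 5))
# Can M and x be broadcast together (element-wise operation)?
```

Yes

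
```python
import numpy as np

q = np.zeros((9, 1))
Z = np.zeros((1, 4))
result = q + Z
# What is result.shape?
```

(9, 4)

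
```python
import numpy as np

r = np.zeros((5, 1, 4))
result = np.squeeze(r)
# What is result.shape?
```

(5, 4)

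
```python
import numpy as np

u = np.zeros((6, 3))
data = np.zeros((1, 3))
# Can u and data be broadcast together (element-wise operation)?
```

Yes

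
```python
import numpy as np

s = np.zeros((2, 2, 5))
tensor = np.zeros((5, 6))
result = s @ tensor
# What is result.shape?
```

(2, 2, 6)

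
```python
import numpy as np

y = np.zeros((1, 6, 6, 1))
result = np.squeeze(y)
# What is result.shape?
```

(6, 6)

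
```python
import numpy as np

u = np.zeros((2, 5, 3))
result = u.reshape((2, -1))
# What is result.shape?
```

(2, 15)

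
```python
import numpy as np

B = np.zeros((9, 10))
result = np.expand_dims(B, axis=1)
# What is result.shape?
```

(9, 1, 10)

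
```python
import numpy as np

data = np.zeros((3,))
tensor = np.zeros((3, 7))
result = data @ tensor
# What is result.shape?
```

(7,)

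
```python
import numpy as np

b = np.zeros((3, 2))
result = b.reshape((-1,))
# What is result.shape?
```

(6,)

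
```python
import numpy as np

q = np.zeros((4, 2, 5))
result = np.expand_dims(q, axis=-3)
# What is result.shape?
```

(4, 1, 2, 5)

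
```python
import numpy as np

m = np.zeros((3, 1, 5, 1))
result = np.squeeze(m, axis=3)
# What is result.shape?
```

(3, 1, 5)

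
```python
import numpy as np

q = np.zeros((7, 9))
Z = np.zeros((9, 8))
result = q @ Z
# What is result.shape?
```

(7, 8)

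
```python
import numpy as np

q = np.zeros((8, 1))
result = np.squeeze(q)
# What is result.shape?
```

(8,)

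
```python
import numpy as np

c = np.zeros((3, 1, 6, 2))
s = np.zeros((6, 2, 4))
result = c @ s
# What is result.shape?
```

(3, 6, 6, 4)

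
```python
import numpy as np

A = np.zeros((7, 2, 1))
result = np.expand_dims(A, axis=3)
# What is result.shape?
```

(7, 2, 1, 1)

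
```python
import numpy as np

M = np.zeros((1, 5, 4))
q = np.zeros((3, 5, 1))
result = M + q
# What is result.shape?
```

(3, 5, 4)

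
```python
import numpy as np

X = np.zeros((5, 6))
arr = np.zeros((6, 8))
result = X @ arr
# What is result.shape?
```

(5, 8)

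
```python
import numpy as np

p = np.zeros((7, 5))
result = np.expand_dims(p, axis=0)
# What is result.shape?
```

(1, 7, 5)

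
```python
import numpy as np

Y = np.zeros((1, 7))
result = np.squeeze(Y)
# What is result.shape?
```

(7,)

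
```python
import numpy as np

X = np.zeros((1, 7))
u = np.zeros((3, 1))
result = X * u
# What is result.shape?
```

(3, 7)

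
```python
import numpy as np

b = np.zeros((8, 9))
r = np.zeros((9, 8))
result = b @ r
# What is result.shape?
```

(8, 8)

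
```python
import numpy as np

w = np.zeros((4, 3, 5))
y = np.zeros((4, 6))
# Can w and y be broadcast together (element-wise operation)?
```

No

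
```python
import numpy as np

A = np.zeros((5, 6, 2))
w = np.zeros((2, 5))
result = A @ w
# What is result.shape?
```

(5, 6, 5)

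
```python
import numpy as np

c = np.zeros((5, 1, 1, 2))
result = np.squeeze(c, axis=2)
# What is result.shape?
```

(5, 1, 2)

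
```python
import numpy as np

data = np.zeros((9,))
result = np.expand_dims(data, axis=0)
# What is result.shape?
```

(1, 9)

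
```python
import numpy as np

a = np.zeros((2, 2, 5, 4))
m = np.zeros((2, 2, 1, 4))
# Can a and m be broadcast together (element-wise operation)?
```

Yes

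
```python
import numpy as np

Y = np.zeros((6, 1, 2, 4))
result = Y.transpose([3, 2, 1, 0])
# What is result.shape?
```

(4, 2, 1, 6)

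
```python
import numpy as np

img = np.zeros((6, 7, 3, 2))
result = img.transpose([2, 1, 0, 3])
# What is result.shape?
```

(3, 7, 6, 2)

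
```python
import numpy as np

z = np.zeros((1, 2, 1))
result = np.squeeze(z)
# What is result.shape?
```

(2,)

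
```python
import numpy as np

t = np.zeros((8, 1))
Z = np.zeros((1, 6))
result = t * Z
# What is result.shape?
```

(8, 6)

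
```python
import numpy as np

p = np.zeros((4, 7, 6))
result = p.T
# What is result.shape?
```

(6, 7, 4)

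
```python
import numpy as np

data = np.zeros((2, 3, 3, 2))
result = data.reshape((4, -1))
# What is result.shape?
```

(4, 9)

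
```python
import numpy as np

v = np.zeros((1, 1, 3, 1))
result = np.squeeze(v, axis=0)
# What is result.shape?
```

(1, 3, 1)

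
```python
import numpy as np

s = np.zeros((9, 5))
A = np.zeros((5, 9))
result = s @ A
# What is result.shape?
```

(9, 9)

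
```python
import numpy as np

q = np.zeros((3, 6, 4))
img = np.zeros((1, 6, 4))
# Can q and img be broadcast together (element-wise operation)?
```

Yes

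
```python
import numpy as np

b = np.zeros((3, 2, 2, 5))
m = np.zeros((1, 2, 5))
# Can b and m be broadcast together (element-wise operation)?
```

Yes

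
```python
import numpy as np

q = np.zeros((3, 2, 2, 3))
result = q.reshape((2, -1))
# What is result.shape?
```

(2, 18)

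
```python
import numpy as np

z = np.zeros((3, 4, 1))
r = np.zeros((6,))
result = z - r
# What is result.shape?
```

(3, 4, 6)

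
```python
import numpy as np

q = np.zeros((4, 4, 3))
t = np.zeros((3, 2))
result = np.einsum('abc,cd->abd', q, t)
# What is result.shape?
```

(4, 4, 2)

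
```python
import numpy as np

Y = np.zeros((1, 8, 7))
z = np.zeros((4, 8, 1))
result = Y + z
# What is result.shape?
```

(4, 8, 7)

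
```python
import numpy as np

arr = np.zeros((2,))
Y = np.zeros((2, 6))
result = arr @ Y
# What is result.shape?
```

(6,)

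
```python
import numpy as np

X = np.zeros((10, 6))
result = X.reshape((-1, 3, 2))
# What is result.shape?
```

(10, 3, 2)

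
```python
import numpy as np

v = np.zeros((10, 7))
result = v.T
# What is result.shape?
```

(7, 10)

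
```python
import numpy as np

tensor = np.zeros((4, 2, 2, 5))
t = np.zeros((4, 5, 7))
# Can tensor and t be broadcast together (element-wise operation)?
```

No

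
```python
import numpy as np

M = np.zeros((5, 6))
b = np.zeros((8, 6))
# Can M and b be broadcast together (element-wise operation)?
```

No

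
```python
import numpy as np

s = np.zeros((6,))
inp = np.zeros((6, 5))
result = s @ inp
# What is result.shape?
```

(5,)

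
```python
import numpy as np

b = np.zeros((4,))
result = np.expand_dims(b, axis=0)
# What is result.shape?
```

(1, 4)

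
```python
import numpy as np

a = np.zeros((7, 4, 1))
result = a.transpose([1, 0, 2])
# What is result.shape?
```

(4, 7, 1)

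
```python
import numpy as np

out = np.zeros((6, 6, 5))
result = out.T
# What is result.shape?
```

(5, 6, 6)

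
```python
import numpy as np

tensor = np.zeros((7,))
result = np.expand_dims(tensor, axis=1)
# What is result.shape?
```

(7, 1)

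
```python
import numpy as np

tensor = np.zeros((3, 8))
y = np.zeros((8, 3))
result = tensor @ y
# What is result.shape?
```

(3, 3)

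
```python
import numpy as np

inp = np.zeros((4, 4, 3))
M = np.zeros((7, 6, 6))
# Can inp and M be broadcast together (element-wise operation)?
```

No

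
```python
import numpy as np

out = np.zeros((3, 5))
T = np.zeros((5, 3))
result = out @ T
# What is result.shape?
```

(3, 3)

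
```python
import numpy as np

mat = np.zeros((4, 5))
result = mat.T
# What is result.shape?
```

(5, 4)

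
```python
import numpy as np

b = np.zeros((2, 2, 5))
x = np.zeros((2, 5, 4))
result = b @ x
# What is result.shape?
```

(2, 2, 4)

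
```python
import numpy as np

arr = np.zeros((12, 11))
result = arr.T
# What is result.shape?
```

(11, 12)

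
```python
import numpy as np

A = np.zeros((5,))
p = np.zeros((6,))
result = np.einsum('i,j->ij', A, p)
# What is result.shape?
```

(5, 6)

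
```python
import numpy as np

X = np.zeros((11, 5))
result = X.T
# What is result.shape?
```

(5, 11)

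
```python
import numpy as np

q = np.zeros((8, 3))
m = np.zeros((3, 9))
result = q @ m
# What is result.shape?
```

(8, 9)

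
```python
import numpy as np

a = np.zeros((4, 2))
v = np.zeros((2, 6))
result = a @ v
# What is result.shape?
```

(4, 6)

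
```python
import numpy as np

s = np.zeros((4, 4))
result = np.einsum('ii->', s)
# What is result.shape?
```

()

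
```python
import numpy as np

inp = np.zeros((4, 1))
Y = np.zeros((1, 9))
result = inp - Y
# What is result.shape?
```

(4, 9)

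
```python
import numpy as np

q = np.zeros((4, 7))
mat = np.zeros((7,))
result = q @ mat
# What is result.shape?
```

(4,)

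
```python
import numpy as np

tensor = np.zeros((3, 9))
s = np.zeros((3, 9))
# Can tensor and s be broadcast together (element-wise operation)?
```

Yes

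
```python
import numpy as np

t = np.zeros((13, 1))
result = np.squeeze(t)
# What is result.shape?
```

(13,)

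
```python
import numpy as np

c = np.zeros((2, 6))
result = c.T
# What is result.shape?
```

(6, 2)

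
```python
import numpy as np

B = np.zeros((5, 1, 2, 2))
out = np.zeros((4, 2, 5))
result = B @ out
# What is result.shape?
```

(5, 4, 2, 5)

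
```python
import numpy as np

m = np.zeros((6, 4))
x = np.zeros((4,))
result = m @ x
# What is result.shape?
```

(6,)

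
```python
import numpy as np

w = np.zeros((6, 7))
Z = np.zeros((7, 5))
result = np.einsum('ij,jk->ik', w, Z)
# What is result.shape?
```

(6, 5)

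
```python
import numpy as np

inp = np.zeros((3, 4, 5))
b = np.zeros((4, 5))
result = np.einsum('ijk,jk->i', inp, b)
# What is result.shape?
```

(3,)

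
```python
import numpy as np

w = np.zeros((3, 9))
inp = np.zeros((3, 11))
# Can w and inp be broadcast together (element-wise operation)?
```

No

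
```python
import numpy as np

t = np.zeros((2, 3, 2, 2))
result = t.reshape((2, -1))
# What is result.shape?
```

(2, 12)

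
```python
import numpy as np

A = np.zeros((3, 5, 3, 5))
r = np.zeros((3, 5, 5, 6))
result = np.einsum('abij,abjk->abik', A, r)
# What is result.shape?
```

(3, 5, 3, 6)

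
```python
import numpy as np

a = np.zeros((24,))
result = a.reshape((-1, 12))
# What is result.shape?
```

(2, 12)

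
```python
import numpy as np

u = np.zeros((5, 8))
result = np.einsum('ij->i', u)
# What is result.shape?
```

(5,)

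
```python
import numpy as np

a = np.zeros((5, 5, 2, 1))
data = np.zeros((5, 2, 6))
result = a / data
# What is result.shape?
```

(5, 5, 2, 6)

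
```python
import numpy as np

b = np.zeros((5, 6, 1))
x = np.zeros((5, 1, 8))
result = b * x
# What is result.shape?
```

(5, 6, 8)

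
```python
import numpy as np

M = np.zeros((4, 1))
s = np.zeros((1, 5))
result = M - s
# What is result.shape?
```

(4, 5)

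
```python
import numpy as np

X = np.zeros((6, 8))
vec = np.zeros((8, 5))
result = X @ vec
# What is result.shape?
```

(6, 5)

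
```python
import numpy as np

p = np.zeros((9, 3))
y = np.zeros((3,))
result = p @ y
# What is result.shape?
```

(9,)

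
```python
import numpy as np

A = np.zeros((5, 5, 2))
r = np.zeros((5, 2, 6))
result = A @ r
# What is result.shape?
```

(5, 5, 6)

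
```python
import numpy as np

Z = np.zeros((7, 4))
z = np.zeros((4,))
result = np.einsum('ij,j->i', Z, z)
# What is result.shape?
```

(7,)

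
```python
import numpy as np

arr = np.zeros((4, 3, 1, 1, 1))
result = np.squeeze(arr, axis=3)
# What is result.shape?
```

(4, 3, 1, 1)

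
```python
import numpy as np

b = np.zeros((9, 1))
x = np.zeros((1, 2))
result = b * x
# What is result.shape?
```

(9, 2)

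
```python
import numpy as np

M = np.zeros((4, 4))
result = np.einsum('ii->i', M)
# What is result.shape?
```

(4,)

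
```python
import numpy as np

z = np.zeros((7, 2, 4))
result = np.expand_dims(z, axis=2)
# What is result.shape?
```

(7, 2, 1, 4)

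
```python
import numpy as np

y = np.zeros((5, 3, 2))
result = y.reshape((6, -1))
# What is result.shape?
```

(6, 5)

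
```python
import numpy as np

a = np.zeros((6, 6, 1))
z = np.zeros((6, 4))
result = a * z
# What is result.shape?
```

(6, 6, 4)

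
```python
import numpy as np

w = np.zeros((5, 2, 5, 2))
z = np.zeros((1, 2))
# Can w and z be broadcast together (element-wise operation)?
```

Yes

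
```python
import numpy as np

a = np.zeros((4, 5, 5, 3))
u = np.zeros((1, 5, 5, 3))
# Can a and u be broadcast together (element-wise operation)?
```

Yes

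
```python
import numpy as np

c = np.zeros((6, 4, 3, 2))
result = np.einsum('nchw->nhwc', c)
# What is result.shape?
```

(6, 3, 2, 4)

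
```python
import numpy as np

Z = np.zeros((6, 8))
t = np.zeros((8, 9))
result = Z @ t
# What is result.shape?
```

(6, 9)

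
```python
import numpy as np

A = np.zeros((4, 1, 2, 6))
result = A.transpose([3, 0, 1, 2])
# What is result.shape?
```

(6, 4, 1, 2)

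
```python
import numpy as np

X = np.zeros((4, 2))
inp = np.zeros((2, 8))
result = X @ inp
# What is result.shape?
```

(4, 8)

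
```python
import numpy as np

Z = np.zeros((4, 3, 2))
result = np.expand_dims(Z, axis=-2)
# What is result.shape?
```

(4, 3, 1, 2)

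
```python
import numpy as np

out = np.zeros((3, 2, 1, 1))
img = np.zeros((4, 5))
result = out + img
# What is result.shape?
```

(3, 2, 4, 5)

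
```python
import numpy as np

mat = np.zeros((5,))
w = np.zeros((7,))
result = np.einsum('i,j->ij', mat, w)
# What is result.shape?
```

(5, 7)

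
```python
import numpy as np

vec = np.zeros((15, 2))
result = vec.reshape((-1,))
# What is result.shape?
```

(30,)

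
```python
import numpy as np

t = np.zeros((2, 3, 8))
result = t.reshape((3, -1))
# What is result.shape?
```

(3, 16)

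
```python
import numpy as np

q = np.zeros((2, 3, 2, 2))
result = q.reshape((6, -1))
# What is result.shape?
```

(6, 4)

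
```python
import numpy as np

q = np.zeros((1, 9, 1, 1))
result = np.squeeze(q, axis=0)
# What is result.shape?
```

(9, 1, 1)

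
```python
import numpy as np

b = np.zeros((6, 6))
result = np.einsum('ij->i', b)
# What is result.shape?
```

(6,)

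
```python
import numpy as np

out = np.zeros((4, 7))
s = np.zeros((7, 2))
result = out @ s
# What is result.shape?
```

(4, 2)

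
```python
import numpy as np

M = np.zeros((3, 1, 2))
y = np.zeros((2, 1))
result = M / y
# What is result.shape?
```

(3, 2, 2)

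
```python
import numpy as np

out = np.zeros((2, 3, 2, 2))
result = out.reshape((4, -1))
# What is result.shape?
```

(4, 6)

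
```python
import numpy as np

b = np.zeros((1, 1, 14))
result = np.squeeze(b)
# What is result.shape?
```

(14,)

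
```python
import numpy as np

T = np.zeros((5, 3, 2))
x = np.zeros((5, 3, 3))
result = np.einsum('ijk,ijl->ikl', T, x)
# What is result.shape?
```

(5, 2, 3)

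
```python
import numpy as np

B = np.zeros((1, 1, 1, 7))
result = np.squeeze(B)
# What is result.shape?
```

(7,)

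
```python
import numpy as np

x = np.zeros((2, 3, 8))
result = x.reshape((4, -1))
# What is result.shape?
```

(4, 12)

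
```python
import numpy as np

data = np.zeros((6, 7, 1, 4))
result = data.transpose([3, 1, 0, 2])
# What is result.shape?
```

(4, 7, 6, 1)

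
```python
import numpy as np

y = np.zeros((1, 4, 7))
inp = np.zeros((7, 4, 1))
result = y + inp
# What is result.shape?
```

(7, 4, 7)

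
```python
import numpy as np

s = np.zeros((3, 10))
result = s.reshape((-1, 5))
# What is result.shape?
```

(6, 5)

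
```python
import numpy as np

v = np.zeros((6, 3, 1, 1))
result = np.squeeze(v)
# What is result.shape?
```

(6, 3)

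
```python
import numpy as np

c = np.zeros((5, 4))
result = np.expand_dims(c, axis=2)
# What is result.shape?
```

(5, 4, 1)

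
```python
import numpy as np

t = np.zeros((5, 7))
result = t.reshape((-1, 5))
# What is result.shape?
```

(7, 5)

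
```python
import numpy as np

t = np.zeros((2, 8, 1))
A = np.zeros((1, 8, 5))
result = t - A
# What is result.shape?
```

(2, 8, 5)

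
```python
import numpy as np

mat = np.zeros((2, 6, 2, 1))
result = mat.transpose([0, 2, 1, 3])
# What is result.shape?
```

(2, 2, 6, 1)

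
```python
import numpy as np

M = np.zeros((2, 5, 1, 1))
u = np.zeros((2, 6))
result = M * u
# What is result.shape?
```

(2, 5, 2, 6)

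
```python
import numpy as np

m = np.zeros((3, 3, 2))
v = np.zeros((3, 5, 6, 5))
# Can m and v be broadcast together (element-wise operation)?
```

No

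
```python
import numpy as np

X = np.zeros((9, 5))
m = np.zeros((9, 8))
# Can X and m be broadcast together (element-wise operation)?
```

No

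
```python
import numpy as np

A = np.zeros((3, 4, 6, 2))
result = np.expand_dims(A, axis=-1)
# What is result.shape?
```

(3, 4, 6, 2, 1)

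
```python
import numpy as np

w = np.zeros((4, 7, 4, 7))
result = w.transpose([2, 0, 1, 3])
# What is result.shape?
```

(4, 4, 7, 7)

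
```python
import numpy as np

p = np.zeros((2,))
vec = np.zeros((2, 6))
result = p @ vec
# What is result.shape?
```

(6,)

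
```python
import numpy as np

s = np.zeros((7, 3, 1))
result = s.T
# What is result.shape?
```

(1, 3, 7)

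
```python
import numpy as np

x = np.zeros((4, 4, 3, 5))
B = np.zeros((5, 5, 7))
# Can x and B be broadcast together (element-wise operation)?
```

No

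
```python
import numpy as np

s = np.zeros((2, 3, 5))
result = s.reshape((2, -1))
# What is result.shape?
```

(2, 15)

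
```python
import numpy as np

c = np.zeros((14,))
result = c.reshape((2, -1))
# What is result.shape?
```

(2, 7)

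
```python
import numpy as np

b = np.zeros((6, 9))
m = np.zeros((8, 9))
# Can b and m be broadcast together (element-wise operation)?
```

No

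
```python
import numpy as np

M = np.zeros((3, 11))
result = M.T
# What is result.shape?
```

(11, 3)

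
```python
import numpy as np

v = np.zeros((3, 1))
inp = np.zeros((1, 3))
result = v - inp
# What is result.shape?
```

(3, 3)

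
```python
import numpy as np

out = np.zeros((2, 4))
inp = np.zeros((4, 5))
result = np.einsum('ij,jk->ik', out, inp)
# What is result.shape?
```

(2, 5)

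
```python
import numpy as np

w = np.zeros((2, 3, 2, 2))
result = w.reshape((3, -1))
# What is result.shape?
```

(3, 8)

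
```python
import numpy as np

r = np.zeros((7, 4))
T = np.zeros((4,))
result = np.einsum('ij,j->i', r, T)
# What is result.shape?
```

(7,)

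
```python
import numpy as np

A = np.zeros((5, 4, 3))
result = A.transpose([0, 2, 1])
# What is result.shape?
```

(5, 3, 4)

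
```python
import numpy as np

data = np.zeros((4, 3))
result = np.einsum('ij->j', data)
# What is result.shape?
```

(3,)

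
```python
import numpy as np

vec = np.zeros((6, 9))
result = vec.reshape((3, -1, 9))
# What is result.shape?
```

(3, 2, 9)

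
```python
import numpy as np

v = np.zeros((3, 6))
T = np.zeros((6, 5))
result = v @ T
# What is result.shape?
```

(3, 5)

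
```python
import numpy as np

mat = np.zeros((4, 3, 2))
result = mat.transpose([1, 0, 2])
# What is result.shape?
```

(3, 4, 2)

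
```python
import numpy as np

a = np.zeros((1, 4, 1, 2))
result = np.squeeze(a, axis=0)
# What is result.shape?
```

(4, 1, 2)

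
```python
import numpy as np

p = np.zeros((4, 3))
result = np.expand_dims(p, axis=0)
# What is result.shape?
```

(1, 4, 3)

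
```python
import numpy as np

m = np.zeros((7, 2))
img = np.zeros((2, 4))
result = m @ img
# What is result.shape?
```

(7, 4)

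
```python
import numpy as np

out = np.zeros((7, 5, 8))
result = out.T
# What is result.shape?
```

(8, 5, 7)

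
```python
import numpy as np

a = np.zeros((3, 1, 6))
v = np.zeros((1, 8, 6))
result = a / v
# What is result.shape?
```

(3, 8, 6)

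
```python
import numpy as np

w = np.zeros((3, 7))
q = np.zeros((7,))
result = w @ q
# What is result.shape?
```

(3,)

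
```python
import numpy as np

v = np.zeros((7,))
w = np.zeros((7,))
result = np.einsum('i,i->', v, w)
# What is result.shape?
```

()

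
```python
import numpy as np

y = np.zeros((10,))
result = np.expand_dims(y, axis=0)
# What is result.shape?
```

(1, 10)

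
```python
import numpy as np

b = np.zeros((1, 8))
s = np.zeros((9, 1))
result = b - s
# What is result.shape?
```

(9, 8)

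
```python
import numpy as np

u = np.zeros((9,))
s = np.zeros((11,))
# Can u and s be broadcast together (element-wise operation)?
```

No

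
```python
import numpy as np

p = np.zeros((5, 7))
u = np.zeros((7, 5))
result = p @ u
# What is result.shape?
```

(5, 5)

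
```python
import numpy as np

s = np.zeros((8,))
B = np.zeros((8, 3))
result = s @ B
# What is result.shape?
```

(3,)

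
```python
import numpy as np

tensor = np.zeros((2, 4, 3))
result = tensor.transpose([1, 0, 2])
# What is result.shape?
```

(4, 2, 3)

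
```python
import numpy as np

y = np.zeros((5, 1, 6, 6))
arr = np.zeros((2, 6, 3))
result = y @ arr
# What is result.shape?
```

(5, 2, 6, 3)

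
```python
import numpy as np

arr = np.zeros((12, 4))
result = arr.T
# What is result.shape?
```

(4, 12)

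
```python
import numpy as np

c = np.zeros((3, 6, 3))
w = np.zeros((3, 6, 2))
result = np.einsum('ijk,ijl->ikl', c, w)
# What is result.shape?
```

(3, 3, 2)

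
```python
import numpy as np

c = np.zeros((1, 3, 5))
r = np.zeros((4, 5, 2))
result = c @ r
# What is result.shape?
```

(4, 3, 2)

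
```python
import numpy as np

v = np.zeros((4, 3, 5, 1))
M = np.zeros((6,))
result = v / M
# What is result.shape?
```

(4, 3, 5, 6)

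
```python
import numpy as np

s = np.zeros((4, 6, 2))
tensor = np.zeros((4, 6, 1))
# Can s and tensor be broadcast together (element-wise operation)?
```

Yes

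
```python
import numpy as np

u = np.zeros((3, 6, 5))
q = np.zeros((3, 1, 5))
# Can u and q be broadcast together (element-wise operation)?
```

Yes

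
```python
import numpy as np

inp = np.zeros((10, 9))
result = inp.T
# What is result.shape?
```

(9, 10)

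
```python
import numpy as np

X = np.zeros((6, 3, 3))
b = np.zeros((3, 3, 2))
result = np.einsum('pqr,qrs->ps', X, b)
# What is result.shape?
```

(6, 2)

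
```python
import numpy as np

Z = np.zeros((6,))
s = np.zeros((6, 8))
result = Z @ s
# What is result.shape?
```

(8,)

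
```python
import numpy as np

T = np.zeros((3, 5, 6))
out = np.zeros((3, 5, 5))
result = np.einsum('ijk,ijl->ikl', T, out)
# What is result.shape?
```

(3, 6, 5)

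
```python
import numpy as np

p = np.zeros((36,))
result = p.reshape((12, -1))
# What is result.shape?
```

(12, 3)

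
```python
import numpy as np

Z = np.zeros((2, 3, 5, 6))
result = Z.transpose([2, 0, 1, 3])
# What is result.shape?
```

(5, 2, 3, 6)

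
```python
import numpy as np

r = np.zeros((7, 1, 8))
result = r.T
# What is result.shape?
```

(8, 1, 7)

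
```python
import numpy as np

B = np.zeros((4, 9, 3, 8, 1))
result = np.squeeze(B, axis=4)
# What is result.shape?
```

(4, 9, 3, 8)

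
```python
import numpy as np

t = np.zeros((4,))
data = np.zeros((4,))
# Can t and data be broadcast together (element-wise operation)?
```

Yes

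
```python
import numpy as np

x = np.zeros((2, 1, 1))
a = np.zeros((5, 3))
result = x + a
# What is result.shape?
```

(2, 5, 3)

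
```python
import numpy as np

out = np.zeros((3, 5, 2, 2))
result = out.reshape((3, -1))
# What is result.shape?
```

(3, 20)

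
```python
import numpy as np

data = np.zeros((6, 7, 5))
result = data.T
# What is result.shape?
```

(5, 7, 6)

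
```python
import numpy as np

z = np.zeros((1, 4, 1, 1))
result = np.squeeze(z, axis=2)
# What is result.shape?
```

(1, 4, 1)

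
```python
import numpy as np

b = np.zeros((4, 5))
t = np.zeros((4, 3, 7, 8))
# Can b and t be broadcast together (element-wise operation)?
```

No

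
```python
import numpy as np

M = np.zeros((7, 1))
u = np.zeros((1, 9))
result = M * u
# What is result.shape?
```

(7, 9)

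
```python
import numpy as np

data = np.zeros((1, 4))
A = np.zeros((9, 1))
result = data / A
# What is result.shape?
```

(9, 4)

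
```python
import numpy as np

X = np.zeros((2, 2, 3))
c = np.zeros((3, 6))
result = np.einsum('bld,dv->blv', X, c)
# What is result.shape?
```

(2, 2, 6)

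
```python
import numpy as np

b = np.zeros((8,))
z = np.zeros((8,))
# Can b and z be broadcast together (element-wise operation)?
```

Yes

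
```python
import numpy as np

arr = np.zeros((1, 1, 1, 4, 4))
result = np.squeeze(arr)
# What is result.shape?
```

(4, 4)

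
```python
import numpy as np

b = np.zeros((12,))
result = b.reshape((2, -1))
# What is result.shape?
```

(2, 6)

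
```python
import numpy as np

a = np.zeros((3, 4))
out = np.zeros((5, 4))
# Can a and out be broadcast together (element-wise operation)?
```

No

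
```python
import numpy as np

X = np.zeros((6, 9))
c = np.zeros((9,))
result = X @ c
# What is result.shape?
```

(6,)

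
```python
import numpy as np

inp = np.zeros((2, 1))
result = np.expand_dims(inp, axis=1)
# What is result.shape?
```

(2, 1, 1)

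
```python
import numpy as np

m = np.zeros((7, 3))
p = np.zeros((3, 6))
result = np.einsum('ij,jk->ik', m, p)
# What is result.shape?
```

(7, 6)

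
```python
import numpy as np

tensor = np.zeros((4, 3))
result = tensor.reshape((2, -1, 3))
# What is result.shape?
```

(2, 2, 3)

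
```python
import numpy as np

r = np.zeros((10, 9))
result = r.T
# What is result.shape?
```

(9, 10)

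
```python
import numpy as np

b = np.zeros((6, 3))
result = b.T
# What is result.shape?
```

(3, 6)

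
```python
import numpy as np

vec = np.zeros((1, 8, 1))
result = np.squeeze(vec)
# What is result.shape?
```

(8,)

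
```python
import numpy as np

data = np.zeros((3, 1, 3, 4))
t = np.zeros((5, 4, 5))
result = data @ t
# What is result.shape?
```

(3, 5, 3, 5)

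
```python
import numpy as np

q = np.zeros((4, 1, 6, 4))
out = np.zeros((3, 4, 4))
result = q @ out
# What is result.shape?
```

(4, 3, 6, 4)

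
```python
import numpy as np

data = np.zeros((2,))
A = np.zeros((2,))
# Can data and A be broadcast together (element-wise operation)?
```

Yes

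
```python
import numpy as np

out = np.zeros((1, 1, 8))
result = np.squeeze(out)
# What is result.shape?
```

(8,)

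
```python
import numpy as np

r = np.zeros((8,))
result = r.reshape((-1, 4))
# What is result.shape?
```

(2, 4)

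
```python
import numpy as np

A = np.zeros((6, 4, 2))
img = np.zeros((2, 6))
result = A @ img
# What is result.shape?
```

(6, 4, 6)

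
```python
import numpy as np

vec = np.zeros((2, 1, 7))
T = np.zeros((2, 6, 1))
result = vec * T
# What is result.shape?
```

(2, 6, 7)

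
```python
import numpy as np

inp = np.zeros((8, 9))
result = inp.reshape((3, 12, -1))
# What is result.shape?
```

(3, 12, 2)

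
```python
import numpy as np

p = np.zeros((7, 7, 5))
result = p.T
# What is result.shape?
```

(5, 7, 7)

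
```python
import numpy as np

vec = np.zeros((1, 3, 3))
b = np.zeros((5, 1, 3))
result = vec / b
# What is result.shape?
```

(5, 3, 3)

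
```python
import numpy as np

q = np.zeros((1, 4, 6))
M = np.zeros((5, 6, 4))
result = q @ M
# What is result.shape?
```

(5, 4, 4)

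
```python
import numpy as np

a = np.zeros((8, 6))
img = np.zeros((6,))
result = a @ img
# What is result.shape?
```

(8,)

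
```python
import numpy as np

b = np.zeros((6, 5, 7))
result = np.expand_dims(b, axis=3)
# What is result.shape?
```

(6, 5, 7, 1)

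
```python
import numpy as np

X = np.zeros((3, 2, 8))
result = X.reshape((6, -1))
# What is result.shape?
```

(6, 8)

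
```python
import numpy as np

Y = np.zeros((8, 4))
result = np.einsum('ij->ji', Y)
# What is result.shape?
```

(4, 8)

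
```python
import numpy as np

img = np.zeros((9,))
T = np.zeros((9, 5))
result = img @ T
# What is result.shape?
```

(5,)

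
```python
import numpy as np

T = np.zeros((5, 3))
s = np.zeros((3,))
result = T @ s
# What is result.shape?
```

(5,)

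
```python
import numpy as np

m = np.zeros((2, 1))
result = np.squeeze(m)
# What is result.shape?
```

(2,)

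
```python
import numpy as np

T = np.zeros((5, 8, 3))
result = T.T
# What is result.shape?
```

(3, 8, 5)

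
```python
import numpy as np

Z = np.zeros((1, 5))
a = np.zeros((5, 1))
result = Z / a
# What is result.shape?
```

(5, 5)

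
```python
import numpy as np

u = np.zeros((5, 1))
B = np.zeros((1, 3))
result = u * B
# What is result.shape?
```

(5, 3)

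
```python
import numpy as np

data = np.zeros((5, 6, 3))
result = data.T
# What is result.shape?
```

(3, 6, 5)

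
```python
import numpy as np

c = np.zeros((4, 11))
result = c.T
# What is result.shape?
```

(11, 4)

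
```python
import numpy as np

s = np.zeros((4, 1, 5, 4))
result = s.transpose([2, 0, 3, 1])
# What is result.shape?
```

(5, 4, 4, 1)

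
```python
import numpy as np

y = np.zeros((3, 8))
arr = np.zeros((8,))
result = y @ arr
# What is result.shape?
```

(3,)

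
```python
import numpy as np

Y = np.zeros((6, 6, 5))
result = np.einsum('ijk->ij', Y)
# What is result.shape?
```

(6, 6)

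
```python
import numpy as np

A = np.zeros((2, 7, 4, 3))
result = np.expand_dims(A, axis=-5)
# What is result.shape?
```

(1, 2, 7, 4, 3)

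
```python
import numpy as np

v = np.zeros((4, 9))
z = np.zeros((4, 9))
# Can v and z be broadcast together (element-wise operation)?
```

Yes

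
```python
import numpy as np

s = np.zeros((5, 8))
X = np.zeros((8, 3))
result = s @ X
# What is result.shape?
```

(5, 3)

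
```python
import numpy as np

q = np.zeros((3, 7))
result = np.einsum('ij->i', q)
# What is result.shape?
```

(3,)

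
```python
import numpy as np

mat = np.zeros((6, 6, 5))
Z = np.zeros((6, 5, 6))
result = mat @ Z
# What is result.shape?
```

(6, 6, 6)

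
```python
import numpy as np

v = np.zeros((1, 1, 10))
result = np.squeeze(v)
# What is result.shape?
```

(10,)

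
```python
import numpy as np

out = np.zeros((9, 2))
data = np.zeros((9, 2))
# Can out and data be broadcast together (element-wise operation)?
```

Yes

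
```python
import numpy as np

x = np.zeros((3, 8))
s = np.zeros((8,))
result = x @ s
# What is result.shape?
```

(3,)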